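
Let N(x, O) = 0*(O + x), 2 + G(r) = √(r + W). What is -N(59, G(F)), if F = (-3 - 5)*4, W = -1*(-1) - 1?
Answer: 0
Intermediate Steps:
W = 0 (W = 1 - 1 = 0)
F = -32 (F = -8*4 = -32)
G(r) = -2 + √r (G(r) = -2 + √(r + 0) = -2 + √r)
N(x, O) = 0
-N(59, G(F)) = -1*0 = 0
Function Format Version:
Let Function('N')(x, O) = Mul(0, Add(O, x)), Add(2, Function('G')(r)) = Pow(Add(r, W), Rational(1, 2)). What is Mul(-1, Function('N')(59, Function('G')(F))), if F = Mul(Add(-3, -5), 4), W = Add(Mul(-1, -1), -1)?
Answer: 0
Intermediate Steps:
W = 0 (W = Add(1, -1) = 0)
F = -32 (F = Mul(-8, 4) = -32)
Function('G')(r) = Add(-2, Pow(r, Rational(1, 2))) (Function('G')(r) = Add(-2, Pow(Add(r, 0), Rational(1, 2))) = Add(-2, Pow(r, Rational(1, 2))))
Function('N')(x, O) = 0
Mul(-1, Function('N')(59, Function('G')(F))) = Mul(-1, 0) = 0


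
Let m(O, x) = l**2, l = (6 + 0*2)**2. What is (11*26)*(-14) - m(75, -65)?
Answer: -5300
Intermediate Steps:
l = 36 (l = (6 + 0)**2 = 6**2 = 36)
m(O, x) = 1296 (m(O, x) = 36**2 = 1296)
(11*26)*(-14) - m(75, -65) = (11*26)*(-14) - 1*1296 = 286*(-14) - 1296 = -4004 - 1296 = -5300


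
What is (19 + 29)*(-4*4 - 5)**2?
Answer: 21168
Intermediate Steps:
(19 + 29)*(-4*4 - 5)**2 = 48*(-16 - 5)**2 = 48*(-21)**2 = 48*441 = 21168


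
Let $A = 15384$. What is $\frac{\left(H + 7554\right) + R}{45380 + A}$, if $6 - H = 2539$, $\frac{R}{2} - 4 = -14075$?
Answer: $- \frac{23121}{60764} \approx -0.38051$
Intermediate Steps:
$R = -28142$ ($R = 8 + 2 \left(-14075\right) = 8 - 28150 = -28142$)
$H = -2533$ ($H = 6 - 2539 = -2533$)
$\frac{\left(H + 7554\right) + R}{45380 + A} = \frac{\left(-2533 + 7554\right) - 28142}{45380 + 15384} = \frac{5021 - 28142}{60764} = \left(-23121\right) \frac{1}{60764} = - \frac{23121}{60764}$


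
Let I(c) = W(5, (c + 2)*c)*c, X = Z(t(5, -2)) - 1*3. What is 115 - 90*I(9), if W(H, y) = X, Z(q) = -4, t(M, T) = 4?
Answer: 5785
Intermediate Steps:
X = -7 (X = -4 - 1*3 = -4 - 3 = -7)
W(H, y) = -7
I(c) = -7*c
115 - 90*I(9) = 115 - (-630)*9 = 115 - 90*(-63) = 115 + 5670 = 5785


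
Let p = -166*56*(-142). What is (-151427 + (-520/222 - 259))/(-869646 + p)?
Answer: -8418703/24996423 ≈ -0.33680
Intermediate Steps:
p = 1320032 (p = -9296*(-142) = 1320032)
(-151427 + (-520/222 - 259))/(-869646 + p) = (-151427 + (-520/222 - 259))/(-869646 + 1320032) = (-151427 + ((1/222)*(-520) - 259))/450386 = (-151427 + (-260/111 - 259))*(1/450386) = (-151427 - 29009/111)*(1/450386) = -16837406/111*1/450386 = -8418703/24996423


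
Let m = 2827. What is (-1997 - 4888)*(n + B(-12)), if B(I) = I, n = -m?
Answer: 19546515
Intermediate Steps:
n = -2827 (n = -1*2827 = -2827)
(-1997 - 4888)*(n + B(-12)) = (-1997 - 4888)*(-2827 - 12) = -6885*(-2839) = 19546515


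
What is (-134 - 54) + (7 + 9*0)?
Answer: -181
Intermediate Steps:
(-134 - 54) + (7 + 9*0) = -188 + (7 + 0) = -188 + 7 = -181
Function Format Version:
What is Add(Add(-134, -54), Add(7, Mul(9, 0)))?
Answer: -181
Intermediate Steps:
Add(Add(-134, -54), Add(7, Mul(9, 0))) = Add(-188, Add(7, 0)) = Add(-188, 7) = -181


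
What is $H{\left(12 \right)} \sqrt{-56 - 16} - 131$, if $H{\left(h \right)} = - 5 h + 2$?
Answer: $-131 - 348 i \sqrt{2} \approx -131.0 - 492.15 i$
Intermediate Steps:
$H{\left(h \right)} = 2 - 5 h$
$H{\left(12 \right)} \sqrt{-56 - 16} - 131 = \left(2 - 60\right) \sqrt{-56 - 16} - 131 = \left(2 - 60\right) \sqrt{-72} - 131 = - 58 \cdot 6 i \sqrt{2} - 131 = - 348 i \sqrt{2} - 131 = -131 - 348 i \sqrt{2}$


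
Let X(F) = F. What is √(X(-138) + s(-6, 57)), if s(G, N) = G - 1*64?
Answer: 4*I*√13 ≈ 14.422*I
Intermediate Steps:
s(G, N) = -64 + G (s(G, N) = G - 64 = -64 + G)
√(X(-138) + s(-6, 57)) = √(-138 + (-64 - 6)) = √(-138 - 70) = √(-208) = 4*I*√13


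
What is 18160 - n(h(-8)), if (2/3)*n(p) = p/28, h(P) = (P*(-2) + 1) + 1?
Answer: 508453/28 ≈ 18159.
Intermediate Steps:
h(P) = 2 - 2*P (h(P) = (-2*P + 1) + 1 = (1 - 2*P) + 1 = 2 - 2*P)
n(p) = 3*p/56 (n(p) = 3*(p/28)/2 = 3*p/56)
18160 - n(h(-8)) = 18160 - 3*(2 - 2*(-8))/56 = 18160 - 3*(2 + 16)/56 = 18160 - 3*18/56 = 18160 - 1*27/28 = 18160 - 27/28 = 508453/28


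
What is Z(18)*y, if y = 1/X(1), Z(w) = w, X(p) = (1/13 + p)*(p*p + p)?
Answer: 117/14 ≈ 8.3571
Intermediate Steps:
X(p) = (1/13 + p)*(p + p²) (X(p) = (1/13 + p)*(p² + p) = (1/13 + p)*(p + p²))
y = 13/28 (y = 1/((1/13)*1*(1 + 13*1² + 14*1)) = 1/((1/13)*1*(1 + 13*1 + 14)) = 1/((1/13)*1*(1 + 13 + 14)) = 1/((1/13)*1*28) = 1/(28/13) = 13/28 ≈ 0.46429)
Z(18)*y = 18*(13/28) = 117/14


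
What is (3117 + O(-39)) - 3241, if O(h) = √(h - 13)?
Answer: -124 + 2*I*√13 ≈ -124.0 + 7.2111*I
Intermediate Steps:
O(h) = √(-13 + h)
(3117 + O(-39)) - 3241 = (3117 + √(-13 - 39)) - 3241 = (3117 + √(-52)) - 3241 = (3117 + 2*I*√13) - 3241 = -124 + 2*I*√13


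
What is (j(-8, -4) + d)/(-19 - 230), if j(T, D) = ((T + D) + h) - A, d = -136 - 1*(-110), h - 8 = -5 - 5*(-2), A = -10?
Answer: 5/83 ≈ 0.060241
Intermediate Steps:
h = 13 (h = 8 + (-5 - 5*(-2)) = 8 + (-5 - 1*(-10)) = 8 + (-5 + 10) = 8 + 5 = 13)
d = -26 (d = -136 + 110 = -26)
j(T, D) = 23 + D + T (j(T, D) = ((T + D) + 13) - 1*(-10) = ((D + T) + 13) + 10 = (13 + D + T) + 10 = 23 + D + T)
(j(-8, -4) + d)/(-19 - 230) = ((23 - 4 - 8) - 26)/(-19 - 230) = (11 - 26)/(-249) = -15*(-1/249) = 5/83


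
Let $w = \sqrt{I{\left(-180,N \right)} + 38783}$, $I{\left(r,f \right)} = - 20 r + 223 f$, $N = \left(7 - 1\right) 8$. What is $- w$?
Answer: $- \sqrt{53087} \approx -230.41$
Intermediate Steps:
$N = 48$ ($N = 6 \cdot 8 = 48$)
$w = \sqrt{53087}$ ($w = \sqrt{\left(\left(-20\right) \left(-180\right) + 223 \cdot 48\right) + 38783} = \sqrt{\left(3600 + 10704\right) + 38783} = \sqrt{14304 + 38783} = \sqrt{53087} \approx 230.41$)
$- w = - \sqrt{53087}$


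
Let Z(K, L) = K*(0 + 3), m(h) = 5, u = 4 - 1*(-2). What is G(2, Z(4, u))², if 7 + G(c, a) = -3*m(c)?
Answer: 484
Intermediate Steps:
u = 6 (u = 4 + 2 = 6)
Z(K, L) = 3*K (Z(K, L) = K*3 = 3*K)
G(c, a) = -22 (G(c, a) = -7 - 3*5 = -7 - 15 = -22)
G(2, Z(4, u))² = (-22)² = 484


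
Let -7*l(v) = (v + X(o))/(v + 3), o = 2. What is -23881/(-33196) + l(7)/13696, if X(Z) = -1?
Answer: 2861874143/3978208640 ≈ 0.71939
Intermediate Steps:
l(v) = -(-1 + v)/(7*(3 + v)) (l(v) = -(v - 1)/(7*(v + 3)) = -(-1 + v)/(7*(3 + v)))
-23881/(-33196) + l(7)/13696 = -23881/(-33196) + ((1 - 1*7)/(7*(3 + 7)))/13696 = -23881*(-1/33196) + ((⅐)*(1 - 7)/10)*(1/13696) = 23881/33196 + ((⅐)*(⅒)*(-6))*(1/13696) = 23881/33196 - 3/35*1/13696 = 23881/33196 - 3/479360 = 2861874143/3978208640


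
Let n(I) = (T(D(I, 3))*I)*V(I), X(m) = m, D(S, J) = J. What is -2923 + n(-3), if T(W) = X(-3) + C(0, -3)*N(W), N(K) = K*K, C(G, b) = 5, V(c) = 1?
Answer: -3049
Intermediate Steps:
N(K) = K**2
T(W) = -3 + 5*W**2
n(I) = 42*I (n(I) = ((-3 + 5*3**2)*I)*1 = ((-3 + 5*9)*I)*1 = ((-3 + 45)*I)*1 = (42*I)*1 = 42*I)
-2923 + n(-3) = -2923 + 42*(-3) = -2923 - 126 = -3049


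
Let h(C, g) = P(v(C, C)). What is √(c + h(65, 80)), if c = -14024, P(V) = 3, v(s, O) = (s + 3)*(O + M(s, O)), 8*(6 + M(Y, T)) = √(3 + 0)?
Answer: I*√14021 ≈ 118.41*I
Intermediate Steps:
M(Y, T) = -6 + √3/8 (M(Y, T) = -6 + √(3 + 0)/8 = -6 + √3/8)
v(s, O) = (3 + s)*(-6 + O + √3/8) (v(s, O) = (s + 3)*(O + (-6 + √3/8)) = (3 + s)*(-6 + O + √3/8))
h(C, g) = 3
√(c + h(65, 80)) = √(-14024 + 3) = √(-14021) = I*√14021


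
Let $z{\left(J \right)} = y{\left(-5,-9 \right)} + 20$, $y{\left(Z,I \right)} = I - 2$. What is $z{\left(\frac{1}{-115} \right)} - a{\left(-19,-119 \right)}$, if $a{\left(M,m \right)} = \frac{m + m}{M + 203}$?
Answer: $\frac{947}{92} \approx 10.293$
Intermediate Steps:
$y{\left(Z,I \right)} = -2 + I$
$a{\left(M,m \right)} = \frac{2 m}{203 + M}$
$z{\left(J \right)} = 9$ ($z{\left(J \right)} = \left(-2 - 9\right) + 20 = -11 + 20 = 9$)
$z{\left(\frac{1}{-115} \right)} - a{\left(-19,-119 \right)} = 9 - 2 \left(-119\right) \frac{1}{203 - 19} = 9 - 2 \left(-119\right) \frac{1}{184} = 9 - - \frac{119}{92} = 9 + \frac{119}{92} = \frac{947}{92}$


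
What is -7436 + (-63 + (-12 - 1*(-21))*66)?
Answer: -6905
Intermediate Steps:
-7436 + (-63 + (-12 - 1*(-21))*66) = -7436 + (-63 + (-12 + 21)*66) = -7436 + (-63 + 9*66) = -7436 + (-63 + 594) = -7436 + 531 = -6905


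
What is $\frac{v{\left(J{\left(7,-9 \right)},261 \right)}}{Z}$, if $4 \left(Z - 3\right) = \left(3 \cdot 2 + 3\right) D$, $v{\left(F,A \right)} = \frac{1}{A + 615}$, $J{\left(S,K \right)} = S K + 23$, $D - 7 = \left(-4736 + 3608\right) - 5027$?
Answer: $- \frac{1}{12115080} \approx -8.2542 \cdot 10^{-8}$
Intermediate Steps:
$D = -6148$ ($D = 7 + \left(\left(-4736 + 3608\right) - 5027\right) = 7 - 6155 = -6148$)
$J{\left(S,K \right)} = 23 + K S$ ($J{\left(S,K \right)} = K S + 23 = 23 + K S$)
$v{\left(F,A \right)} = \frac{1}{615 + A}$
$Z = -13830$ ($Z = 3 + \frac{\left(3 \cdot 2 + 3\right) \left(-6148\right)}{4} = 3 + \frac{\left(6 + 3\right) \left(-6148\right)}{4} = 3 + \frac{9 \left(-6148\right)}{4} = 3 + \frac{1}{4} \left(-55332\right) = 3 - 13833 = -13830$)
$\frac{v{\left(J{\left(7,-9 \right)},261 \right)}}{Z} = \frac{1}{\left(615 + 261\right) \left(-13830\right)} = \frac{1}{876} \left(- \frac{1}{13830}\right) = - \frac{1}{12115080}$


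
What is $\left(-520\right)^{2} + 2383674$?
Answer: $2654074$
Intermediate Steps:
$\left(-520\right)^{2} + 2383674 = 270400 + 2383674 = 2654074$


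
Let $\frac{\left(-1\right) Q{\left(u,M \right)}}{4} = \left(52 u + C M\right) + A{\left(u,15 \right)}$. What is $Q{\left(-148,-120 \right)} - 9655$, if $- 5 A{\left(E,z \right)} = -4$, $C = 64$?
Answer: $\frac{259229}{5} \approx 51846.0$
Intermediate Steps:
$A{\left(E,z \right)} = \frac{4}{5}$ ($A{\left(E,z \right)} = \left(- \frac{1}{5}\right) \left(-4\right) = \frac{4}{5}$)
$Q{\left(u,M \right)} = - \frac{16}{5} - 256 M - 208 u$ ($Q{\left(u,M \right)} = - 4 \left(\left(52 u + 64 M\right) + \frac{4}{5}\right) = - 4 \left(\frac{4}{5} + 52 u + 64 M\right) = - \frac{16}{5} - 256 M - 208 u$)
$Q{\left(-148,-120 \right)} - 9655 = \left(- \frac{16}{5} - -30720 - -30784\right) - 9655 = \left(- \frac{16}{5} + 30720 + 30784\right) - 9655 = \frac{307504}{5} - 9655 = \frac{259229}{5}$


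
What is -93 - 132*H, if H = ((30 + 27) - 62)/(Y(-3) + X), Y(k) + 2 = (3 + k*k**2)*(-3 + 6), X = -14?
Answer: -201/2 ≈ -100.50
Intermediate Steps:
Y(k) = 7 + 3*k**3 (Y(k) = -2 + (3 + k*k**2)*(-3 + 6) = -2 + (3 + k**3)*3 = -2 + (9 + 3*k**3) = 7 + 3*k**3)
H = 5/88 (H = ((30 + 27) - 62)/((7 + 3*(-3)**3) - 14) = (57 - 62)/((7 + 3*(-27)) - 14) = -5/((7 - 81) - 14) = -5/(-74 - 14) = -5/(-88) = -5*(-1/88) = 5/88 ≈ 0.056818)
-93 - 132*H = -93 - 132*5/88 = -93 - 15/2 = -201/2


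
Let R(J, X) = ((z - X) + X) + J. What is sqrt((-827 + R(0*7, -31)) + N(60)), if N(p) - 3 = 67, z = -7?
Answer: 2*I*sqrt(191) ≈ 27.641*I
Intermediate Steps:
N(p) = 70 (N(p) = 3 + 67 = 70)
R(J, X) = -7 + J (R(J, X) = ((-7 - X) + X) + J = -7 + J)
sqrt((-827 + R(0*7, -31)) + N(60)) = sqrt((-827 + (-7 + 0*7)) + 70) = sqrt((-827 + (-7 + 0)) + 70) = sqrt((-827 - 7) + 70) = sqrt(-834 + 70) = sqrt(-764) = 2*I*sqrt(191)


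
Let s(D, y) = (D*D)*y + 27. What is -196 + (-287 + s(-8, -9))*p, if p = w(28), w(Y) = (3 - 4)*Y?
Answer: 23212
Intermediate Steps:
s(D, y) = 27 + y*D**2 (s(D, y) = D**2*y + 27 = y*D**2 + 27 = 27 + y*D**2)
w(Y) = -Y
p = -28 (p = -1*28 = -28)
-196 + (-287 + s(-8, -9))*p = -196 + (-287 + (27 - 9*(-8)**2))*(-28) = -196 + (-287 + (27 - 9*64))*(-28) = -196 + (-287 + (27 - 576))*(-28) = -196 + (-287 - 549)*(-28) = -196 - 836*(-28) = -196 + 23408 = 23212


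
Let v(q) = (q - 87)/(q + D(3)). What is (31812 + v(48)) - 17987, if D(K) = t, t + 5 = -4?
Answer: 13824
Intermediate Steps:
t = -9 (t = -5 - 4 = -9)
D(K) = -9
v(q) = (-87 + q)/(-9 + q) (v(q) = (q - 87)/(q - 9) = (-87 + q)/(-9 + q))
(31812 + v(48)) - 17987 = (31812 + (-87 + 48)/(-9 + 48)) - 17987 = (31812 - 39/39) - 17987 = (31812 + (1/39)*(-39)) - 17987 = (31812 - 1) - 17987 = 31811 - 17987 = 13824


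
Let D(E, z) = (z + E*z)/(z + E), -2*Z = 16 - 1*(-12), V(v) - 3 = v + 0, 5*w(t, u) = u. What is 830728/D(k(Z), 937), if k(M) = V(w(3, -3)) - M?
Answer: 1320026792/27173 ≈ 48579.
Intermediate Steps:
w(t, u) = u/5
V(v) = 3 + v (V(v) = 3 + (v + 0) = 3 + v)
Z = -14 (Z = -(16 - 1*(-12))/2 = -(16 + 12)/2 = -½*28 = -14)
k(M) = 12/5 - M (k(M) = (3 + (⅕)*(-3)) - M = (3 - ⅗) - M = 12/5 - M)
D(E, z) = (z + E*z)/(E + z)
830728/D(k(Z), 937) = 830728/((937*(1 + (12/5 - 1*(-14)))/((12/5 - 1*(-14)) + 937))) = 830728/((937*(1 + (12/5 + 14))/((12/5 + 14) + 937))) = 830728/((937*(1 + 82/5)/(82/5 + 937))) = 830728/((937*(87/5)/(4767/5))) = 830728/((937*(5/4767)*(87/5))) = 830728/(27173/1589) = 830728*(1589/27173) = 1320026792/27173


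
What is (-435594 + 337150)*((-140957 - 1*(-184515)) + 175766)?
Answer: -21591131856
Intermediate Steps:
(-435594 + 337150)*((-140957 - 1*(-184515)) + 175766) = -98444*((-140957 + 184515) + 175766) = -98444*(43558 + 175766) = -98444*219324 = -21591131856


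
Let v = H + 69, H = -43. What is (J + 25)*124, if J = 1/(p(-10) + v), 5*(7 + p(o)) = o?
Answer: 52824/17 ≈ 3107.3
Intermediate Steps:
v = 26 (v = -43 + 69 = 26)
p(o) = -7 + o/5
J = 1/17 (J = 1/((-7 + (⅕)*(-10)) + 26) = 1/((-7 - 2) + 26) = 1/(-9 + 26) = 1/17 ≈ 0.058824)
(J + 25)*124 = (1/17 + 25)*124 = (426/17)*124 = 52824/17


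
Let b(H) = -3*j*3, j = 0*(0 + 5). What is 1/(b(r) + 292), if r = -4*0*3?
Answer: 1/292 ≈ 0.0034247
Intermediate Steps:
j = 0 (j = 0*5 = 0)
r = 0 (r = 0*3 = 0)
b(H) = 0 (b(H) = -3*0*3 = 0*3 = 0)
1/(b(r) + 292) = 1/(0 + 292) = 1/292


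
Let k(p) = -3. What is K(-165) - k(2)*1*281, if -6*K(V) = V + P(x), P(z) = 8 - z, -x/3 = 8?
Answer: 5191/6 ≈ 865.17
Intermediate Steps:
x = -24 (x = -3*8 = -24)
K(V) = -16/3 - V/6 (K(V) = -(V + (8 - 1*(-24)))/6 = -(V + (8 + 24))/6 = -(V + 32)/6 = -(32 + V)/6 = -16/3 - V/6)
K(-165) - k(2)*1*281 = (-16/3 - ⅙*(-165)) - (-3*1)*281 = (-16/3 + 55/2) - (-3)*281 = 133/6 - 1*(-843) = 133/6 + 843 = 5191/6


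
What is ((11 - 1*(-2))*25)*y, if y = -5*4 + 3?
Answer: -5525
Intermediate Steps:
y = -17 (y = -20 + 3 = -17)
((11 - 1*(-2))*25)*y = ((11 - 1*(-2))*25)*(-17) = ((11 + 2)*25)*(-17) = (13*25)*(-17) = 325*(-17) = -5525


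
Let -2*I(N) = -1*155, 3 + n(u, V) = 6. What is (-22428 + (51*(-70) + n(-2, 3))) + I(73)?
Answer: -51835/2 ≈ -25918.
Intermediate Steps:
n(u, V) = 3 (n(u, V) = -3 + 6 = 3)
I(N) = 155/2 (I(N) = -(-1)*155/2 = -½*(-155) = 155/2)
(-22428 + (51*(-70) + n(-2, 3))) + I(73) = (-22428 + (51*(-70) + 3)) + 155/2 = (-22428 + (-3570 + 3)) + 155/2 = (-22428 - 3567) + 155/2 = -25995 + 155/2 = -51835/2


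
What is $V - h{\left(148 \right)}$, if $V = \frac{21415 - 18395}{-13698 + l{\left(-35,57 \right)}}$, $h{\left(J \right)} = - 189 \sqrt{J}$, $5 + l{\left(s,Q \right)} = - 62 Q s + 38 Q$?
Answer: $\frac{3020}{112153} + 378 \sqrt{37} \approx 2299.3$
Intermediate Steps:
$l{\left(s,Q \right)} = -5 + 38 Q - 62 Q s$ ($l{\left(s,Q \right)} = -5 + \left(- 62 Q s + 38 Q\right) = -5 - \left(- 38 Q + 62 Q s\right) = -5 + 38 Q - 62 Q s$)
$V = \frac{3020}{112153}$ ($V = \frac{21415 - 18395}{-13698 - \left(-2161 - 123690\right)} = \frac{3020}{-13698 + \left(-5 + 2166 + 123690\right)} = \frac{3020}{-13698 + 125851} = \frac{3020}{112153} \approx 0.026928$)
$V - h{\left(148 \right)} = \frac{3020}{112153} - - 189 \sqrt{148} = \frac{3020}{112153} - - 189 \cdot 2 \sqrt{37} = \frac{3020}{112153} - - 378 \sqrt{37} = \frac{3020}{112153} + 378 \sqrt{37}$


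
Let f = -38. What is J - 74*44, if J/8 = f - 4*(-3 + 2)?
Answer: -3528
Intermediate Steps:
J = -272 (J = 8*(-38 - 4*(-3 + 2)) = 8*(-38 - 4*(-1)) = 8*(-38 + 4) = 8*(-34) = -272)
J - 74*44 = -272 - 74*44 = -272 - 3256 = -3528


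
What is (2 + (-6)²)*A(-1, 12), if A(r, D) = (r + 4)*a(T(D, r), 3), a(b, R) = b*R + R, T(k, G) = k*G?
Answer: -3762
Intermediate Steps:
T(k, G) = G*k
a(b, R) = R + R*b (a(b, R) = R*b + R = R + R*b)
A(r, D) = (3 + 3*D*r)*(4 + r) (A(r, D) = (r + 4)*(3*(1 + r*D)) = (4 + r)*(3*(1 + D*r)) = (4 + r)*(3 + 3*D*r) = (3 + 3*D*r)*(4 + r))
(2 + (-6)²)*A(-1, 12) = (2 + (-6)²)*(3*(1 + 12*(-1))*(4 - 1)) = (2 + 36)*(3*(1 - 12)*3) = 38*(3*(-11)*3) = 38*(-99) = -3762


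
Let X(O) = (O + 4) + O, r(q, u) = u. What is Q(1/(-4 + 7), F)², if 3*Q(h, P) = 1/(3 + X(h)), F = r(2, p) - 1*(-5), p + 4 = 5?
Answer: 1/529 ≈ 0.0018904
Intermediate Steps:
p = 1 (p = -4 + 5 = 1)
X(O) = 4 + 2*O (X(O) = (4 + O) + O = 4 + 2*O)
F = 6 (F = 1 - 1*(-5) = 1 + 5 = 6)
Q(h, P) = 1/(3*(7 + 2*h)) (Q(h, P) = 1/(3*(3 + (4 + 2*h))) = 1/(3*(7 + 2*h)))
Q(1/(-4 + 7), F)² = (1/(3*(7 + 2/(-4 + 7))))² = (1/(3*(7 + 2/3)))² = (1/(3*(7 + 2*(⅓))))² = (1/(3*(7 + ⅔)))² = (1/(3*(23/3)))² = ((⅓)*(3/23))² = (1/23)² = 1/529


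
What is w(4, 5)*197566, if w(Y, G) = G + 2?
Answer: 1382962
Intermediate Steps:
w(Y, G) = 2 + G
w(4, 5)*197566 = (2 + 5)*197566 = 7*197566 = 1382962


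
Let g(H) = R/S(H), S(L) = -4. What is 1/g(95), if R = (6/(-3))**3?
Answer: 1/2 ≈ 0.50000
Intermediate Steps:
R = -8 (R = (6*(-1/3))**3 = (-2)**3 = -8)
g(H) = 2 (g(H) = -8/(-4) = -8*(-1/4) = 2)
1/g(95) = 1/2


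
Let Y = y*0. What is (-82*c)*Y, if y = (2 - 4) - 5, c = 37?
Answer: 0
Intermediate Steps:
y = -7 (y = -2 - 5 = -7)
Y = 0 (Y = -7*0 = 0)
(-82*c)*Y = -82*37*0 = -3034*0 = 0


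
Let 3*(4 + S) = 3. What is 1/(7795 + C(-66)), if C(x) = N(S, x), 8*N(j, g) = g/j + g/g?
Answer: 8/62383 ≈ 0.00012824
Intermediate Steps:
S = -3 (S = -4 + (⅓)*3 = -4 + 1 = -3)
N(j, g) = ⅛ + g/(8*j) (N(j, g) = (g/j + g/g)/8 = (g/j + 1)/8 = (1 + g/j)/8 = ⅛ + g/(8*j))
C(x) = ⅛ - x/24 (C(x) = (⅛)*(x - 3)/(-3) = (⅛)*(-⅓)*(-3 + x) = ⅛ - x/24)
1/(7795 + C(-66)) = 1/(7795 + (⅛ - 1/24*(-66))) = 1/(7795 + (⅛ + 11/4)) = 1/(7795 + 23/8) = 1/(62383/8) = 8/62383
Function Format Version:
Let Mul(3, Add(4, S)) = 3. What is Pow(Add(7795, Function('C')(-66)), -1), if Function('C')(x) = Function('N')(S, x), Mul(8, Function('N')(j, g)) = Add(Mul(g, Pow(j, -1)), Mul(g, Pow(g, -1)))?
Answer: Rational(8, 62383) ≈ 0.00012824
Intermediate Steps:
S = -3 (S = Add(-4, Mul(Rational(1, 3), 3)) = Add(-4, 1) = -3)
Function('N')(j, g) = Add(Rational(1, 8), Mul(Rational(1, 8), g, Pow(j, -1))) (Function('N')(j, g) = Mul(Rational(1, 8), Add(Mul(g, Pow(j, -1)), Mul(g, Pow(g, -1)))) = Mul(Rational(1, 8), Add(Mul(g, Pow(j, -1)), 1)) = Mul(Rational(1, 8), Add(1, Mul(g, Pow(j, -1)))) = Add(Rational(1, 8), Mul(Rational(1, 8), g, Pow(j, -1))))
Function('C')(x) = Add(Rational(1, 8), Mul(Rational(-1, 24), x)) (Function('C')(x) = Mul(Rational(1, 8), Pow(-3, -1), Add(x, -3)) = Mul(Rational(1, 8), Rational(-1, 3), Add(-3, x)) = Add(Rational(1, 8), Mul(Rational(-1, 24), x)))
Pow(Add(7795, Function('C')(-66)), -1) = Pow(Add(7795, Add(Rational(1, 8), Mul(Rational(-1, 24), -66))), -1) = Pow(Add(7795, Add(Rational(1, 8), Rational(11, 4))), -1) = Pow(Add(7795, Rational(23, 8)), -1) = Pow(Rational(62383, 8), -1) = Rational(8, 62383)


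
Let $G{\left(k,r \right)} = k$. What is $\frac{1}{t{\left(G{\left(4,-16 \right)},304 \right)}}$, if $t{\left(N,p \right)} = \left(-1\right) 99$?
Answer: $- \frac{1}{99} \approx -0.010101$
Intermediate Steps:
$t{\left(N,p \right)} = -99$
$\frac{1}{t{\left(G{\left(4,-16 \right)},304 \right)}} = \frac{1}{-99} = - \frac{1}{99}$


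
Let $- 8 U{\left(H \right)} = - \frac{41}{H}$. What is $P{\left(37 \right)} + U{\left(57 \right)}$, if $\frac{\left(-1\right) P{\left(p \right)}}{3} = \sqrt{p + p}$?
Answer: $\frac{41}{456} - 3 \sqrt{74} \approx -25.717$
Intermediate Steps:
$U{\left(H \right)} = \frac{41}{8 H}$ ($U{\left(H \right)} = - \frac{\left(-41\right) \frac{1}{H}}{8} = \frac{41}{8 H}$)
$P{\left(p \right)} = - 3 \sqrt{2} \sqrt{p}$ ($P{\left(p \right)} = - 3 \sqrt{p + p} = - 3 \sqrt{2 p} = - 3 \sqrt{2} \sqrt{p}$)
$P{\left(37 \right)} + U{\left(57 \right)} = - 3 \sqrt{2} \sqrt{37} + \frac{41}{8 \cdot 57} = - 3 \sqrt{74} + \frac{41}{8} \cdot \frac{1}{57} = - 3 \sqrt{74} + \frac{41}{456} = \frac{41}{456} - 3 \sqrt{74}$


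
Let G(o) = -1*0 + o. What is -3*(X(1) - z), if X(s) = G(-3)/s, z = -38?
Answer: -105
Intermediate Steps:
G(o) = o (G(o) = 0 + o = o)
X(s) = -3/s
-3*(X(1) - z) = -3*(-3/1 - 1*(-38)) = -3*(-3*1 + 38) = -3*(-3 + 38) = -3*35 = -105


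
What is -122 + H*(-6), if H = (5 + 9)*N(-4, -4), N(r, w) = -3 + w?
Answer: 466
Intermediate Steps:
H = -98 (H = (5 + 9)*(-3 - 4) = 14*(-7) = -98)
-122 + H*(-6) = -122 - 98*(-6) = -122 + 588 = 466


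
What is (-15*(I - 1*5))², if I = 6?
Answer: 225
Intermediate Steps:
(-15*(I - 1*5))² = (-15*(6 - 1*5))² = (-15*(6 - 5))² = (-15*1)² = (-15)² = 225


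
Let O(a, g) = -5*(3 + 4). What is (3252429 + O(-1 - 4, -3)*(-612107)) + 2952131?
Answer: 27628305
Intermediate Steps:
O(a, g) = -35 (O(a, g) = -5*7 = -35)
(3252429 + O(-1 - 4, -3)*(-612107)) + 2952131 = (3252429 - 35*(-612107)) + 2952131 = (3252429 + 21423745) + 2952131 = 24676174 + 2952131 = 27628305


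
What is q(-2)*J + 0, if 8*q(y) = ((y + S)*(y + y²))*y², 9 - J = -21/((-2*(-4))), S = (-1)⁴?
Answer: -93/8 ≈ -11.625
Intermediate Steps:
S = 1
J = 93/8 (J = 9 - (-21)/((-2*(-4))) = 9 - (-21)/8 = 9 - 1*(-21/8) = 9 + 21/8 = 93/8 ≈ 11.625)
q(y) = y²*(1 + y)*(y + y²)/8 (q(y) = (((y + 1)*(y + y²))*y²)/8 = (((1 + y)*(y + y²))*y²)/8 = (y²*(1 + y)*(y + y²))/8 = y²*(1 + y)*(y + y²)/8)
q(-2)*J + 0 = ((⅛)*(-2)³*(1 + (-2)² + 2*(-2)))*(93/8) + 0 = ((⅛)*(-8)*(1 + 4 - 4))*(93/8) + 0 = ((⅛)*(-8)*1)*(93/8) + 0 = -1*93/8 + 0 = -93/8 + 0 = -93/8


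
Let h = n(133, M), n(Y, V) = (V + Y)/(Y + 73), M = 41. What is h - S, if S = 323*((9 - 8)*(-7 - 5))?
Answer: 399315/103 ≈ 3876.8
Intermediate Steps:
n(Y, V) = (V + Y)/(73 + Y)
S = -3876 (S = 323*(1*(-12)) = 323*(-12) = -3876)
h = 87/103 (h = (41 + 133)/(73 + 133) = 174/206 = (1/206)*174 = 87/103 ≈ 0.84466)
h - S = 87/103 - 1*(-3876) = 87/103 + 3876 = 399315/103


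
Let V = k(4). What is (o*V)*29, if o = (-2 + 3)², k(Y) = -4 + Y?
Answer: 0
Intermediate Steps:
o = 1 (o = 1² = 1)
V = 0 (V = -4 + 4 = 0)
(o*V)*29 = (1*0)*29 = 0*29 = 0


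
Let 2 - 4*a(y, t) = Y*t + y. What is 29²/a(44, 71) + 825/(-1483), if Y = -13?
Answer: 4261987/1306523 ≈ 3.2621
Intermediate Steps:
a(y, t) = ½ - y/4 + 13*t/4 (a(y, t) = ½ - (-13*t + y)/4 = ½ - (y - 13*t)/4 = ½ + (-y/4 + 13*t/4) = ½ - y/4 + 13*t/4)
29²/a(44, 71) + 825/(-1483) = 29²/(½ - ¼*44 + (13/4)*71) + 825/(-1483) = 841/(½ - 11 + 923/4) + 825*(-1/1483) = 841/(881/4) - 825/1483 = 841*(4/881) - 825/1483 = 3364/881 - 825/1483 = 4261987/1306523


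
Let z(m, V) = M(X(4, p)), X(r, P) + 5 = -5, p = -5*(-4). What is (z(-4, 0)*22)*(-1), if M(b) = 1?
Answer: -22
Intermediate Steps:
p = 20
X(r, P) = -10 (X(r, P) = -5 - 5 = -10)
z(m, V) = 1
(z(-4, 0)*22)*(-1) = (1*22)*(-1) = 22*(-1) = -22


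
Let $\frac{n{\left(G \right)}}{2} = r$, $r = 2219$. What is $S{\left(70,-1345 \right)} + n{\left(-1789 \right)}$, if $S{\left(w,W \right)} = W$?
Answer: $3093$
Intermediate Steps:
$n{\left(G \right)} = 4438$ ($n{\left(G \right)} = 2 \cdot 2219 = 4438$)
$S{\left(70,-1345 \right)} + n{\left(-1789 \right)} = -1345 + 4438 = 3093$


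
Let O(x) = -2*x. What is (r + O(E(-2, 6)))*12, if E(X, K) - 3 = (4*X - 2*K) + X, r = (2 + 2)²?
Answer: 648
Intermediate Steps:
r = 16 (r = 4² = 16)
E(X, K) = 3 - 2*K + 5*X (E(X, K) = 3 + ((4*X - 2*K) + X) = 3 + ((-2*K + 4*X) + X) = 3 + (-2*K + 5*X) = 3 - 2*K + 5*X)
(r + O(E(-2, 6)))*12 = (16 - 2*(3 - 2*6 + 5*(-2)))*12 = (16 - 2*(3 - 12 - 10))*12 = (16 - 2*(-19))*12 = (16 + 38)*12 = 54*12 = 648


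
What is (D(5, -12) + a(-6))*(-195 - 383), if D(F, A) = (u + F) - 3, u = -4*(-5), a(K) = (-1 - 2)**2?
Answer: -17918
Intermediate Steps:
a(K) = 9 (a(K) = (-3)**2 = 9)
u = 20
D(F, A) = 17 + F (D(F, A) = (20 + F) - 3 = 17 + F)
(D(5, -12) + a(-6))*(-195 - 383) = ((17 + 5) + 9)*(-195 - 383) = (22 + 9)*(-578) = 31*(-578) = -17918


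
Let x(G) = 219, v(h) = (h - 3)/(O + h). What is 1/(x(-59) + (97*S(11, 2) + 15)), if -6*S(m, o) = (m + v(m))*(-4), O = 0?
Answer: 11/10916 ≈ 0.0010077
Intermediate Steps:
v(h) = (-3 + h)/h (v(h) = (h - 3)/(0 + h) = (-3 + h)/h)
S(m, o) = 2*m/3 + 2*(-3 + m)/(3*m) (S(m, o) = -(m + (-3 + m)/m)*(-4)/6 = -(-4*m - 4*(-3 + m)/m)/6 = 2*m/3 + 2*(-3 + m)/(3*m))
1/(x(-59) + (97*S(11, 2) + 15)) = 1/(219 + (97*(2/3 - 2/11 + (2/3)*11) + 15)) = 1/(219 + (97*(2/3 - 2*1/11 + 22/3) + 15)) = 1/(219 + (97*(2/3 - 2/11 + 22/3) + 15)) = 1/(219 + (97*(86/11) + 15)) = 1/(219 + (8342/11 + 15)) = 1/(219 + 8507/11) = 1/(10916/11) = 11/10916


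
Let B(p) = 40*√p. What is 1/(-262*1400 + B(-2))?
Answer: -917/336355608 - I*√2/3363556080 ≈ -2.7263e-6 - 4.2045e-10*I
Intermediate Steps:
1/(-262*1400 + B(-2)) = 1/(-262*1400 + 40*√(-2)) = 1/(-366800 + 40*(I*√2)) = 1/(-366800 + 40*I*√2)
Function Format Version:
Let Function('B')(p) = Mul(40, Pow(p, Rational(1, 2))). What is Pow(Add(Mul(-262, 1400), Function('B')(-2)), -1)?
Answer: Add(Rational(-917, 336355608), Mul(Rational(-1, 3363556080), I, Pow(2, Rational(1, 2)))) ≈ Add(-2.7263e-6, Mul(-4.2045e-10, I))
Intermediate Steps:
Pow(Add(Mul(-262, 1400), Function('B')(-2)), -1) = Pow(Add(Mul(-262, 1400), Mul(40, Pow(-2, Rational(1, 2)))), -1) = Pow(Add(-366800, Mul(40, Mul(I, Pow(2, Rational(1, 2))))), -1) = Pow(Add(-366800, Mul(40, I, Pow(2, Rational(1, 2)))), -1)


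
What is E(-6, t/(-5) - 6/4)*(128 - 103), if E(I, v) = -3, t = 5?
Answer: -75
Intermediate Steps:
E(-6, t/(-5) - 6/4)*(128 - 103) = -3*(128 - 103) = -3*25 = -75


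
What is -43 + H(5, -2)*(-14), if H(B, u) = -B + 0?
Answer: 27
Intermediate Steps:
H(B, u) = -B
-43 + H(5, -2)*(-14) = -43 - 1*5*(-14) = -43 - 5*(-14) = -43 + 70 = 27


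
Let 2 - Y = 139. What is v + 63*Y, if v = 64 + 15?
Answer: -8552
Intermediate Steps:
Y = -137 (Y = 2 - 1*139 = 2 - 139 = -137)
v = 79
v + 63*Y = 79 + 63*(-137) = 79 - 8631 = -8552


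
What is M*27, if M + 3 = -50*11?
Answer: -14931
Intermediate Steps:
M = -553 (M = -3 - 50*11 = -3 - 550 = -553)
M*27 = -553*27 = -14931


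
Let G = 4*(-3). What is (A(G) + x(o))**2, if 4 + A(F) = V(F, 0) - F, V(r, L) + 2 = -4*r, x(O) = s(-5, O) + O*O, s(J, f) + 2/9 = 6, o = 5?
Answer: 582169/81 ≈ 7187.3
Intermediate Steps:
s(J, f) = 52/9 (s(J, f) = -2/9 + 6 = 52/9)
G = -12
x(O) = 52/9 + O**2 (x(O) = 52/9 + O*O = 52/9 + O**2)
V(r, L) = -2 - 4*r
A(F) = -6 - 5*F (A(F) = -4 + ((-2 - 4*F) - F) = -4 + (-2 - 5*F) = -6 - 5*F)
(A(G) + x(o))**2 = ((-6 - 5*(-12)) + (52/9 + 5**2))**2 = ((-6 + 60) + (52/9 + 25))**2 = (54 + 277/9)**2 = (763/9)**2 = 582169/81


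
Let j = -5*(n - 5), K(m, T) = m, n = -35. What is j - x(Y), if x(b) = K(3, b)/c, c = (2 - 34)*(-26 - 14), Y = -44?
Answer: 255997/1280 ≈ 200.00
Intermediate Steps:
c = 1280 (c = -32*(-40) = 1280)
x(b) = 3/1280
j = 200 (j = -5*(-35 - 5) = -5*(-40) = 200)
j - x(Y) = 200 - 1*3/1280 = 200 - 3/1280 = 255997/1280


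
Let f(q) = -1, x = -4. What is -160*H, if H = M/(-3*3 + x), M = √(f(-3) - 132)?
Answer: 160*I*√133/13 ≈ 141.94*I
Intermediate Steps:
M = I*√133 (M = √(-1 - 132) = √(-133) = I*√133 ≈ 11.533*I)
H = -I*√133/13 (H = (I*√133)/(-3*3 - 4) = (I*√133)/(-9 - 4) = (I*√133)/(-13) = (I*√133)*(-1/13) = -I*√133/13 ≈ -0.88712*I)
-160*H = -(-160)*I*√133/13 = 160*I*√133/13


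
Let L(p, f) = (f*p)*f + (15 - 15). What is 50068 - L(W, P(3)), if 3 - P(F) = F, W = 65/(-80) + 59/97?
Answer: 50068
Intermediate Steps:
W = -317/1552 (W = 65*(-1/80) + 59*(1/97) = -13/16 + 59/97 = -317/1552 ≈ -0.20425)
P(F) = 3 - F
L(p, f) = p*f**2 (L(p, f) = p*f**2 + 0 = p*f**2)
50068 - L(W, P(3)) = 50068 - (-317)*(3 - 1*3)**2/1552 = 50068 - (-317)*(3 - 3)**2/1552 = 50068 - (-317)*0**2/1552 = 50068 - (-317)*0/1552 = 50068 - 1*0 = 50068 + 0 = 50068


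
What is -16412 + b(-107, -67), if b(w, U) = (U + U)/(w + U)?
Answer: -1427777/87 ≈ -16411.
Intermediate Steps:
b(w, U) = 2*U/(U + w) (b(w, U) = (2*U)/(U + w) = 2*U/(U + w))
-16412 + b(-107, -67) = -16412 + 2*(-67)/(-67 - 107) = -16412 + 2*(-67)/(-174) = -16412 + 2*(-67)*(-1/174) = -16412 + 67/87 = -1427777/87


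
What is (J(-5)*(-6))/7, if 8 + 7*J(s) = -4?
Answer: 72/49 ≈ 1.4694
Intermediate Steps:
J(s) = -12/7 (J(s) = -8/7 + (⅐)*(-4) = -8/7 - 4/7 = -12/7)
(J(-5)*(-6))/7 = -12/7*(-6)/7 = (72/7)*(⅐) = 72/49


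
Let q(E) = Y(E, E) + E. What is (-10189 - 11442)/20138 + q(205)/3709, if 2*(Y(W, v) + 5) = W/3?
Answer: -113270596/112037763 ≈ -1.0110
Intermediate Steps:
Y(W, v) = -5 + W/6 (Y(W, v) = -5 + (W/3)/2 = -5 + W/6)
q(E) = -5 + 7*E/6 (q(E) = (-5 + E/6) + E = -5 + 7*E/6)
(-10189 - 11442)/20138 + q(205)/3709 = (-10189 - 11442)/20138 + (-5 + (7/6)*205)/3709 = -21631*1/20138 + (-5 + 1435/6)*(1/3709) = -21631/20138 + (1405/6)*(1/3709) = -21631/20138 + 1405/22254 = -113270596/112037763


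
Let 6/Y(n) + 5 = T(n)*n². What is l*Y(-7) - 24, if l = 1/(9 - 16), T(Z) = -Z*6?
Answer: -344910/14371 ≈ -24.000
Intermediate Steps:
T(Z) = -6*Z
l = -⅐ (l = 1/(-7) = -⅐ ≈ -0.14286)
Y(n) = 6/(-5 - 6*n³) (Y(n) = 6/(-5 + (-6*n)*n²) = 6/(-5 - 6*n³))
l*Y(-7) - 24 = -6/(7*(-5 - 6*(-7)³)) - 24 = -6/(7*(-5 - 6*(-343))) - 24 = -6/(7*(-5 + 2058)) - 24 = -6/(7*2053) - 24 = -⅐*6/2053 - 24 = -6/14371 - 24 = -344910/14371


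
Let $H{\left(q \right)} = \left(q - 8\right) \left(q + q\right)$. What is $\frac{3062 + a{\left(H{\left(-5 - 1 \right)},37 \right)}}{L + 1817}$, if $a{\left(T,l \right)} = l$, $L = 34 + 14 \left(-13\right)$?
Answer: $\frac{3099}{1669} \approx 1.8568$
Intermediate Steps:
$L = -148$ ($L = 34 - 182 = -148$)
$H{\left(q \right)} = 2 q \left(-8 + q\right)$ ($H{\left(q \right)} = \left(-8 + q\right) 2 q = 2 q \left(-8 + q\right)$)
$\frac{3062 + a{\left(H{\left(-5 - 1 \right)},37 \right)}}{L + 1817} = \frac{3062 + 37}{-148 + 1817} = \frac{3099}{1669}$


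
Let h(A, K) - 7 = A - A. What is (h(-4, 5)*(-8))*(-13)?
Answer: 728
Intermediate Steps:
h(A, K) = 7 (h(A, K) = 7 + (A - A) = 7 + 0 = 7)
(h(-4, 5)*(-8))*(-13) = (7*(-8))*(-13) = -56*(-13) = 728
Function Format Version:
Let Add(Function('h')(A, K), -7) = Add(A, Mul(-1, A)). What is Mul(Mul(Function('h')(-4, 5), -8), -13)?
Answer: 728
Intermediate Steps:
Function('h')(A, K) = 7 (Function('h')(A, K) = Add(7, Add(A, Mul(-1, A))) = Add(7, 0) = 7)
Mul(Mul(Function('h')(-4, 5), -8), -13) = Mul(Mul(7, -8), -13) = Mul(-56, -13) = 728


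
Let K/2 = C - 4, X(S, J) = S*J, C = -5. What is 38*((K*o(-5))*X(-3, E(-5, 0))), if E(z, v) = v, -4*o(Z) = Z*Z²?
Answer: 0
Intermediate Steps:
o(Z) = -Z³/4 (o(Z) = -Z*Z²/4 = -Z³/4)
X(S, J) = J*S
K = -18 (K = 2*(-5 - 4) = 2*(-9) = -18)
38*((K*o(-5))*X(-3, E(-5, 0))) = 38*((-(-9)*(-5)³/2)*(0*(-3))) = 38*(-(-9)*(-125)/2*0) = 38*(-18*125/4*0) = 38*(-1125/2*0) = 38*0 = 0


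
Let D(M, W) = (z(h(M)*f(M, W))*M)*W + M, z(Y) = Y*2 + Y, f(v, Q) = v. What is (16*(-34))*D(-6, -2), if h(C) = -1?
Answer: -114240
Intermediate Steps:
z(Y) = 3*Y (z(Y) = 2*Y + Y = 3*Y)
D(M, W) = M - 3*W*M² (D(M, W) = ((3*(-M))*M)*W + M = ((-3*M)*M)*W + M = (-3*M²)*W + M = -3*W*M² + M = M - 3*W*M²)
(16*(-34))*D(-6, -2) = (16*(-34))*(-6*(1 - 3*(-6)*(-2))) = -(-3264)*(1 - 36) = -(-3264)*(-35) = -544*210 = -114240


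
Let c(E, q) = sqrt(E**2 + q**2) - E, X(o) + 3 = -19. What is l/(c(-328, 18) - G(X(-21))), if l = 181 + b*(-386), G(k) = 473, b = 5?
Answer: -84535/28961 - 1166*sqrt(26977)/28961 ≈ -9.5317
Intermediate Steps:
X(o) = -22 (X(o) = -3 - 19 = -22)
l = -1749 (l = 181 + 5*(-386) = 181 - 1930 = -1749)
l/(c(-328, 18) - G(X(-21))) = -1749/((sqrt((-328)**2 + 18**2) - 1*(-328)) - 1*473) = -1749/((sqrt(107584 + 324) + 328) - 473) = -1749/((sqrt(107908) + 328) - 473) = -1749/((2*sqrt(26977) + 328) - 473) = -1749/((328 + 2*sqrt(26977)) - 473) = -1749/(-145 + 2*sqrt(26977))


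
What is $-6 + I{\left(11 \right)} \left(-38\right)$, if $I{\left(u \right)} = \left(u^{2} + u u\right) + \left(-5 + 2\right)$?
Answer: $-9088$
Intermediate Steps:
$I{\left(u \right)} = -3 + 2 u^{2}$ ($I{\left(u \right)} = \left(u^{2} + u^{2}\right) - 3 = 2 u^{2} - 3 = -3 + 2 u^{2}$)
$-6 + I{\left(11 \right)} \left(-38\right) = -6 + \left(-3 + 2 \cdot 11^{2}\right) \left(-38\right) = -6 + \left(-3 + 2 \cdot 121\right) \left(-38\right) = -6 + \left(-3 + 242\right) \left(-38\right) = -6 + 239 \left(-38\right) = -6 - 9082 = -9088$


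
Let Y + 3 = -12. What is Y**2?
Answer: 225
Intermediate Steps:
Y = -15 (Y = -3 - 12 = -15)
Y**2 = (-15)**2 = 225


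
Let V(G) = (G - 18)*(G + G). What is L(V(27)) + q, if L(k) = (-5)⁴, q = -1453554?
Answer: -1452929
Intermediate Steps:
V(G) = 2*G*(-18 + G) (V(G) = (-18 + G)*(2*G) = 2*G*(-18 + G))
L(k) = 625
L(V(27)) + q = 625 - 1453554 = -1452929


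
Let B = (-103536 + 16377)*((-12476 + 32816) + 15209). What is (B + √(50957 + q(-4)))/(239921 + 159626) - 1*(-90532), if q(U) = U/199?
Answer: 33073373713/399547 + √2017947361/79509853 ≈ 82777.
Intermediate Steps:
q(U) = U/199 (q(U) = U*(1/199) = U/199)
B = -3098415291 (B = -87159*(20340 + 15209) = -87159*35549 = -3098415291)
(B + √(50957 + q(-4)))/(239921 + 159626) - 1*(-90532) = (-3098415291 + √(50957 + (1/199)*(-4)))/(239921 + 159626) - 1*(-90532) = (-3098415291 + √(50957 - 4/199))/399547 + 90532 = (-3098415291 + √(10140439/199))*(1/399547) + 90532 = (-3098415291 + √2017947361/199)*(1/399547) + 90532 = (-3098415291/399547 + √2017947361/79509853) + 90532 = 33073373713/399547 + √2017947361/79509853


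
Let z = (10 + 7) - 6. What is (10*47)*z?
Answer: 5170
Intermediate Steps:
z = 11 (z = 17 - 6 = 11)
(10*47)*z = (10*47)*11 = 470*11 = 5170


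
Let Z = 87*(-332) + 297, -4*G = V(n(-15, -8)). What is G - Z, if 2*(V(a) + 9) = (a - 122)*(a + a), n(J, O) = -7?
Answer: 56727/2 ≈ 28364.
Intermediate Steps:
V(a) = -9 + a*(-122 + a) (V(a) = -9 + ((a - 122)*(a + a))/2 = -9 + ((-122 + a)*(2*a))/2 = -9 + (2*a*(-122 + a))/2 = -9 + a*(-122 + a))
G = -447/2 (G = -(-9 + (-7)² - 122*(-7))/4 = -(-9 + 49 + 854)/4 = -¼*894 = -447/2 ≈ -223.50)
Z = -28587 (Z = -28884 + 297 = -28587)
G - Z = -447/2 - 1*(-28587) = -447/2 + 28587 = 56727/2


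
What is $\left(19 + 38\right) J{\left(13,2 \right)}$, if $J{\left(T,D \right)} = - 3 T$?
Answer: $-2223$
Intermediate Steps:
$\left(19 + 38\right) J{\left(13,2 \right)} = \left(19 + 38\right) \left(\left(-3\right) 13\right) = 57 \left(-39\right) = -2223$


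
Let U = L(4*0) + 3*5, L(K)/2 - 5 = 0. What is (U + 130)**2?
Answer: 24025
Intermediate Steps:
L(K) = 10 (L(K) = 10 + 2*0 = 10 + 0 = 10)
U = 25 (U = 10 + 3*5 = 10 + 15 = 25)
(U + 130)**2 = (25 + 130)**2 = 155**2 = 24025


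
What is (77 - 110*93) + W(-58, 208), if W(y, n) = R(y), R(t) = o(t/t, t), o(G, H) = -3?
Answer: -10156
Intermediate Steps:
R(t) = -3
W(y, n) = -3
(77 - 110*93) + W(-58, 208) = (77 - 110*93) - 3 = (77 - 10230) - 3 = -10153 - 3 = -10156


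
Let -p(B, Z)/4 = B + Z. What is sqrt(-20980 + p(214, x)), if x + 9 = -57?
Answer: 2*I*sqrt(5393) ≈ 146.87*I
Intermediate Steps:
x = -66 (x = -9 - 57 = -66)
p(B, Z) = -4*B - 4*Z (p(B, Z) = -4*(B + Z) = -4*B - 4*Z)
sqrt(-20980 + p(214, x)) = sqrt(-20980 + (-4*214 - 4*(-66))) = sqrt(-20980 + (-856 + 264)) = sqrt(-20980 - 592) = sqrt(-21572) = 2*I*sqrt(5393)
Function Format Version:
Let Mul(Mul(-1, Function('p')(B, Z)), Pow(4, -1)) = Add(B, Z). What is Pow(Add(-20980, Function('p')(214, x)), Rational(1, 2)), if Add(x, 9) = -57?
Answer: Mul(2, I, Pow(5393, Rational(1, 2))) ≈ Mul(146.87, I)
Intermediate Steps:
x = -66 (x = Add(-9, -57) = -66)
Function('p')(B, Z) = Add(Mul(-4, B), Mul(-4, Z)) (Function('p')(B, Z) = Mul(-4, Add(B, Z)) = Add(Mul(-4, B), Mul(-4, Z)))
Pow(Add(-20980, Function('p')(214, x)), Rational(1, 2)) = Pow(Add(-20980, Add(Mul(-4, 214), Mul(-4, -66))), Rational(1, 2)) = Pow(Add(-20980, Add(-856, 264)), Rational(1, 2)) = Pow(Add(-20980, -592), Rational(1, 2)) = Pow(-21572, Rational(1, 2)) = Mul(2, I, Pow(5393, Rational(1, 2)))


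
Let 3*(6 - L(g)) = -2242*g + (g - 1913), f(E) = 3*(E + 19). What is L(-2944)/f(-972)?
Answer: 6595573/8577 ≈ 768.98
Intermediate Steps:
f(E) = 57 + 3*E (f(E) = 3*(19 + E) = 57 + 3*E)
L(g) = 1931/3 + 747*g (L(g) = 6 - (-2242*g + (g - 1913))/3 = 6 - (-2242*g + (-1913 + g))/3 = 6 - (-1913 - 2241*g)/3 = 6 + (1913/3 + 747*g) = 1931/3 + 747*g)
L(-2944)/f(-972) = (1931/3 + 747*(-2944))/(57 + 3*(-972)) = (1931/3 - 2199168)/(57 - 2916) = -6595573/3/(-2859) = -6595573/3*(-1/2859) = 6595573/8577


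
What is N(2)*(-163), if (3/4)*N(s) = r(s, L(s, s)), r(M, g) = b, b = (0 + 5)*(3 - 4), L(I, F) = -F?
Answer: 3260/3 ≈ 1086.7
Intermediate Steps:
b = -5 (b = 5*(-1) = -5)
r(M, g) = -5
N(s) = -20/3 (N(s) = (4/3)*(-5) = -20/3)
N(2)*(-163) = -20/3*(-163) = 3260/3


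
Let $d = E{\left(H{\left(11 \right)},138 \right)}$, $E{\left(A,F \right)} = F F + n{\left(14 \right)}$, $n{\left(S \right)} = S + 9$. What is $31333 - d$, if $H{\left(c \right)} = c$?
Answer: $12266$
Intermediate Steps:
$n{\left(S \right)} = 9 + S$
$E{\left(A,F \right)} = 23 + F^{2}$ ($E{\left(A,F \right)} = F F + \left(9 + 14\right) = F^{2} + 23 = 23 + F^{2}$)
$d = 19067$ ($d = 23 + 138^{2} = 23 + 19044 = 19067$)
$31333 - d = 31333 - 19067 = 12266$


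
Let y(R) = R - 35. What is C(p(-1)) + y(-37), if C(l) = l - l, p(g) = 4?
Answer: -72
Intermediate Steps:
C(l) = 0
y(R) = -35 + R
C(p(-1)) + y(-37) = 0 + (-35 - 37) = 0 - 72 = -72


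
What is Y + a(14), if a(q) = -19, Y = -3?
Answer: -22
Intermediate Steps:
Y + a(14) = -3 - 19 = -22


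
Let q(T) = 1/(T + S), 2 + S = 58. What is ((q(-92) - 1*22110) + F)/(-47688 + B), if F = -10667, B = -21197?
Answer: 1179973/2479860 ≈ 0.47582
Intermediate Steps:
S = 56 (S = -2 + 58 = 56)
q(T) = 1/(56 + T) (q(T) = 1/(T + 56) = 1/(56 + T))
((q(-92) - 1*22110) + F)/(-47688 + B) = ((1/(56 - 92) - 1*22110) - 10667)/(-47688 - 21197) = ((1/(-36) - 22110) - 10667)/(-68885) = ((-1/36 - 22110) - 10667)*(-1/68885) = (-795961/36 - 10667)*(-1/68885) = -1179973/36*(-1/68885) = 1179973/2479860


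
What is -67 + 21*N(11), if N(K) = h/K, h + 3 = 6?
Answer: -674/11 ≈ -61.273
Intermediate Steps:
h = 3 (h = -3 + 6 = 3)
N(K) = 3/K
-67 + 21*N(11) = -67 + 21*(3/11) = -67 + 63/11 = -674/11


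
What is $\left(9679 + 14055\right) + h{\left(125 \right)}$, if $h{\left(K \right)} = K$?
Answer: $23859$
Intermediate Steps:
$\left(9679 + 14055\right) + h{\left(125 \right)} = \left(9679 + 14055\right) + 125 = 23734 + 125 = 23859$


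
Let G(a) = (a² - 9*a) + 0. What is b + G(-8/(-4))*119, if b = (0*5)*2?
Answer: -1666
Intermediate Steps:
b = 0 (b = 0*2 = 0)
G(a) = a² - 9*a
b + G(-8/(-4))*119 = 0 + ((-8/(-4))*(-9 - 8/(-4)))*119 = 0 + ((-8*(-¼))*(-9 - 8*(-¼)))*119 = 0 + (2*(-9 + 2))*119 = 0 + (2*(-7))*119 = 0 - 14*119 = 0 - 1666 = -1666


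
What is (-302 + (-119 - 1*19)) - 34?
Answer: -474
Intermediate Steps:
(-302 + (-119 - 1*19)) - 34 = (-302 + (-119 - 19)) - 34 = (-302 - 138) - 34 = -440 - 34 = -474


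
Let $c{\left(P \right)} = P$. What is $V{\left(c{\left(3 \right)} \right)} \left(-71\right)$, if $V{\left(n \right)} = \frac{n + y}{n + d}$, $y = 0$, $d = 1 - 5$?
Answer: $213$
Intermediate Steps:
$d = -4$
$V{\left(n \right)} = \frac{n}{-4 + n}$ ($V{\left(n \right)} = \frac{n + 0}{n - 4} = \frac{n}{-4 + n}$)
$V{\left(c{\left(3 \right)} \right)} \left(-71\right) = \frac{3}{-4 + 3} \left(-71\right) = \frac{3}{-1} \left(-71\right) = 3 \left(-1\right) \left(-71\right) = \left(-3\right) \left(-71\right) = 213$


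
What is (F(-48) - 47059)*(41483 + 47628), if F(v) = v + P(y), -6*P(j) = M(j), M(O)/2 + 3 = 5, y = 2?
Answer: -12593433853/3 ≈ -4.1978e+9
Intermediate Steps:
M(O) = 4 (M(O) = -6 + 2*5 = -6 + 10 = 4)
P(j) = -2/3 (P(j) = -1/6*4 = -2/3)
F(v) = -2/3 + v (F(v) = v - 2/3 = -2/3 + v)
(F(-48) - 47059)*(41483 + 47628) = ((-2/3 - 48) - 47059)*(41483 + 47628) = (-146/3 - 47059)*89111 = -141323/3*89111 = -12593433853/3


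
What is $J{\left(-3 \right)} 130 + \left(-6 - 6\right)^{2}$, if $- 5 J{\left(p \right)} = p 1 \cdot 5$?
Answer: $534$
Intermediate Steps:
$J{\left(p \right)} = - p$ ($J{\left(p \right)} = - \frac{p 1 \cdot 5}{5} = - \frac{p 5}{5} = - \frac{5 p}{5} = - p$)
$J{\left(-3 \right)} 130 + \left(-6 - 6\right)^{2} = \left(-1\right) \left(-3\right) 130 + \left(-6 - 6\right)^{2} = 3 \cdot 130 + \left(-12\right)^{2} = 390 + 144 = 534$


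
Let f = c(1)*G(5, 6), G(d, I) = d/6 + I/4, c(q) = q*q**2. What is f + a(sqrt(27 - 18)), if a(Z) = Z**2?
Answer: 34/3 ≈ 11.333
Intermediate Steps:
c(q) = q**3
G(d, I) = I/4 + d/6 (G(d, I) = d*(1/6) + I*(1/4) = d/6 + I/4 = I/4 + d/6)
f = 7/3 (f = 1**3*((1/4)*6 + (1/6)*5) = 1*(3/2 + 5/6) = 1*(7/3) = 7/3 ≈ 2.3333)
f + a(sqrt(27 - 18)) = 7/3 + (sqrt(27 - 18))**2 = 7/3 + (sqrt(9))**2 = 7/3 + 3**2 = 7/3 + 9 = 34/3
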